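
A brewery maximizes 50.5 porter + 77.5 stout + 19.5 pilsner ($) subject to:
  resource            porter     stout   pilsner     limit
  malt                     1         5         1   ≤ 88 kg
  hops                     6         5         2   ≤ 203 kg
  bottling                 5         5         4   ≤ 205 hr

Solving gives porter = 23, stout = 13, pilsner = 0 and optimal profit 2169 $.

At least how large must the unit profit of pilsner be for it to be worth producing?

22.5

Binding: malt and hops. Non-binding: bottling (25 unused).
By complementary slackness, y = 0 for the non-binding constraint.
Dual feasibility on the basic columns requires 1·y_malt + 6·y_hops = 50.5, 5·y_malt + 5·y_hops = 77.5.
→ y_malt = 8.5 and y_hops = 7.
pilsner enters the basis when its profit ≥ yᵀa₃ = 8.5·1 + 7·2 = 22.5.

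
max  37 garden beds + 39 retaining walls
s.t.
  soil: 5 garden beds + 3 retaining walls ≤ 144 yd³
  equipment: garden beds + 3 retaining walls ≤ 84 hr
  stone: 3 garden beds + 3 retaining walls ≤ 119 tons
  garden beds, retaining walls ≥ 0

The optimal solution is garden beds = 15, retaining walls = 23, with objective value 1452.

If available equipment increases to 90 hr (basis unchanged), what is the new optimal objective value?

Binding: soil and equipment. Non-binding: stone (5 unused).
Since stone is not tight, its dual is 0.
From A_Bᵀ y = c: 5·y_soil + 1·y_equipment = 37; 3·y_soil + 3·y_equipment = 39.
→ y_soil = 6 and y_equipment = 7.
Δz = y_equipment·Δb = 7 × (6) = 42, so new z* = 1452 + 42 = 1494.

1494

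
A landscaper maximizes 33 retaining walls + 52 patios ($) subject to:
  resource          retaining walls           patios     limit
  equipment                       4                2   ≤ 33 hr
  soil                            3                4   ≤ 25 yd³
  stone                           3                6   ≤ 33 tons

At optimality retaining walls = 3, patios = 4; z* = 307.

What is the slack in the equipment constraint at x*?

13

equipment used = 4·3 + 2·4 = 20; slack = 33 − 20 = 13.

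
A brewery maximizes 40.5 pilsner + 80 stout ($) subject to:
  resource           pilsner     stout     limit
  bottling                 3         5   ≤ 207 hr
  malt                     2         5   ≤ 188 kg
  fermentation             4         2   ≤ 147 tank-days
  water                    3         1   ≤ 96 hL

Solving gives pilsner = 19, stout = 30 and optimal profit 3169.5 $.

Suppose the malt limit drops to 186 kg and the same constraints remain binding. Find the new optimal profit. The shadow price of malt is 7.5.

Δb = -2, so new z* = 3169.5 + (7.5)·(-2) = 3169.5 − 15 = 3154.5.

3154.5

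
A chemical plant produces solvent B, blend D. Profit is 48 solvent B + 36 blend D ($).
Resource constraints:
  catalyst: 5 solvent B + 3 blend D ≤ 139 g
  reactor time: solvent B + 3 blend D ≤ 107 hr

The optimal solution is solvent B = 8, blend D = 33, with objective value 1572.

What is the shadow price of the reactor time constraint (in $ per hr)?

At the optimum: catalyst uses 139 of 139 (binding); reactor time uses 107 of 107 (binding).
The binding rows give the dual system: 5·y_catalyst + 1·y_reactor time = 48 and 3·y_catalyst + 3·y_reactor time = 36.
This yields shadow prices y_catalyst = 9, y_reactor time = 3.
Shadow price of reactor time = 3.

3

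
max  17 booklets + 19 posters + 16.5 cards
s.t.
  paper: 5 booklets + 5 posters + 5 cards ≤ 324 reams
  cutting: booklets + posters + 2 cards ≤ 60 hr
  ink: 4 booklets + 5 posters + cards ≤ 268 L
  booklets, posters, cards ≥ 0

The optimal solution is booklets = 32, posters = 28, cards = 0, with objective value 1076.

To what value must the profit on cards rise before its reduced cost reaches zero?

20

At the optimum: paper uses 300 of 324 (slack = 24); cutting uses 60 of 60 (binding); ink uses 268 of 268 (binding).
By complementary slackness, y = 0 for the non-binding constraint.
From A_Bᵀ y = c: 1·y_cutting + 4·y_ink = 17; 1·y_cutting + 5·y_ink = 19.
Solving: y_cutting = 9, y_ink = 2.
cards enters the basis when its profit ≥ yᵀa₃ = 9·2 + 2·1 = 20.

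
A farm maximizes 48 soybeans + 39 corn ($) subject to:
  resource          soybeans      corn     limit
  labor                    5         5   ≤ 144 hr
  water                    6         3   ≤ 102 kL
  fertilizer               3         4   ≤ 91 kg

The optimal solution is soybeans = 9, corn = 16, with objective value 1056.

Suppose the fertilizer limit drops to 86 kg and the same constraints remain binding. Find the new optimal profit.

1026

Check each constraint at x*: labor 125/144 (slack 19); water 102/102 (tight); fertilizer 91/91 (tight).
Since labor is not tight, its dual is 0.
Dual feasibility on the basic columns requires 6·y_water + 3·y_fertilizer = 48, 3·y_water + 4·y_fertilizer = 39.
Solving: y_water = 5, y_fertilizer = 6.
Δz = y_fertilizer·Δb = 6 × (-5) = -30, so new z* = 1056 − 30 = 1026.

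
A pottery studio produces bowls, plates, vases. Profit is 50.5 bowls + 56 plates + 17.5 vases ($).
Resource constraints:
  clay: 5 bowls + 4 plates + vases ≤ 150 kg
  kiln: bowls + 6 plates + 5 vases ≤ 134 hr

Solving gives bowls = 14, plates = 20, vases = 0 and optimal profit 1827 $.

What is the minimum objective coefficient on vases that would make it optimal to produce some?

Both clay and kiln are binding at x*.
Dual feasibility on the basic columns requires 5·y_clay + 1·y_kiln = 50.5, 4·y_clay + 6·y_kiln = 56.
→ y_clay = 9.5 and y_kiln = 3.
vases enters the basis when its profit ≥ yᵀa₃ = 9.5·1 + 3·5 = 24.5.

24.5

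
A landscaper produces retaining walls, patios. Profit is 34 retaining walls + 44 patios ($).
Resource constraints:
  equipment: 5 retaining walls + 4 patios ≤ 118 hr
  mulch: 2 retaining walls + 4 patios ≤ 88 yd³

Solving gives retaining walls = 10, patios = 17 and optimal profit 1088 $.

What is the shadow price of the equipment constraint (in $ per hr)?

At the optimum: equipment uses 118 of 118 (binding); mulch uses 88 of 88 (binding).
From A_Bᵀ y = c: 5·y_equipment + 2·y_mulch = 34; 4·y_equipment + 4·y_mulch = 44.
This yields shadow prices y_equipment = 4, y_mulch = 7.
Shadow price of equipment = 4.

4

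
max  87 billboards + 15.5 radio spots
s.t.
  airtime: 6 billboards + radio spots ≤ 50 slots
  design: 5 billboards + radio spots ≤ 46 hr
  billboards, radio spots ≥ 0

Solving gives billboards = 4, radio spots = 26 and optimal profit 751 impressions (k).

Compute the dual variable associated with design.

6

Check each constraint at x*: airtime 50/50 (tight); design 46/46 (tight).
The binding rows give the dual system: 6·y_airtime + 5·y_design = 87 and 1·y_airtime + 1·y_design = 15.5.
Solving: y_airtime = 9.5, y_design = 6.
Shadow price of design = 6.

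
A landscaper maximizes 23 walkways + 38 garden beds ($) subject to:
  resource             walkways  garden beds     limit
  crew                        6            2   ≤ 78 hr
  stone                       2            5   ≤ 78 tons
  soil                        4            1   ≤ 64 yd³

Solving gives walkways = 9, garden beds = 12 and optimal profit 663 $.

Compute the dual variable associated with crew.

1.5

Binding: crew and stone. Non-binding: soil (16 unused).
Slack constraints have shadow price 0 (complementary slackness).
From A_Bᵀ y = c: 6·y_crew + 2·y_stone = 23; 2·y_crew + 5·y_stone = 38.
This yields shadow prices y_crew = 1.5, y_stone = 7.
Shadow price of crew = 1.5.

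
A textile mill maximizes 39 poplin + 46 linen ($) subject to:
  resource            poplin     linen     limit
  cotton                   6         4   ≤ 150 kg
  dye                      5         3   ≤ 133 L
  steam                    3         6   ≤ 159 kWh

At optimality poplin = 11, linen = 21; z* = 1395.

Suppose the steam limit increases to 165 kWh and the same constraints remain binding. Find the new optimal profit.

Binding: cotton and steam. Non-binding: dye (15 unused).
Since dye is not tight, its dual is 0.
Dual feasibility on the basic columns requires 6·y_cotton + 3·y_steam = 39, 4·y_cotton + 6·y_steam = 46.
Solving: y_cotton = 4, y_steam = 5.
Δz = y_steam·Δb = 5 × (6) = 30, so new z* = 1395 + 30 = 1425.

1425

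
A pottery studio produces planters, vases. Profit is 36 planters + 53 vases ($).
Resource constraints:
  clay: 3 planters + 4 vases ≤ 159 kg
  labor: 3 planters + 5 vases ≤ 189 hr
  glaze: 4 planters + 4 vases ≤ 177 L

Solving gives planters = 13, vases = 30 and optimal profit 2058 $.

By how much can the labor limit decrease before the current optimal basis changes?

3.75

Binding constraints: clay, labor. The basis is B = [[3,4],[3,5]] with det 3.
Per unit decrease in labor, x* moves by d = (1.3333, -1).
The basis stays optimal until glaze becomes binding; allowable decrease = 3.75 hr.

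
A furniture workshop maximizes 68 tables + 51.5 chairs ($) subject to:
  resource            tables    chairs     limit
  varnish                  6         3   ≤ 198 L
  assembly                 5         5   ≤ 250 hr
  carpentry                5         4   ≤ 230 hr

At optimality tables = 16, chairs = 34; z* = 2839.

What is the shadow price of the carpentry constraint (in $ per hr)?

Binding: varnish and assembly. Non-binding: carpentry (14 unused).
Slack constraints have shadow price 0 (complementary slackness).
Dual feasibility on the basic columns requires 6·y_varnish + 5·y_assembly = 68, 3·y_varnish + 5·y_assembly = 51.5.
This yields shadow prices y_varnish = 5.5, y_assembly = 7.
Shadow price of carpentry = 0.

0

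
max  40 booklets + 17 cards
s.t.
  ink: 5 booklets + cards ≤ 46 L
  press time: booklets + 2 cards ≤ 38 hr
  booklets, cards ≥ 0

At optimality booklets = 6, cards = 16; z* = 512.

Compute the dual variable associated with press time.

At the optimum: ink uses 46 of 46 (binding); press time uses 38 of 38 (binding).
From A_Bᵀ y = c: 5·y_ink + 1·y_press time = 40; 1·y_ink + 2·y_press time = 17.
→ y_ink = 7 and y_press time = 5.
Shadow price of press time = 5.

5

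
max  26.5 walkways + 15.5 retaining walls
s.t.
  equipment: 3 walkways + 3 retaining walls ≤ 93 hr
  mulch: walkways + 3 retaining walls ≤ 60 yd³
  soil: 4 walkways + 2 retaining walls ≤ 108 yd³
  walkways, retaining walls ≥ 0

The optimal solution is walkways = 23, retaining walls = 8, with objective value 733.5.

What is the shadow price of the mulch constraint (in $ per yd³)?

0

Check each constraint at x*: equipment 93/93 (tight); mulch 47/60 (slack 13); soil 108/108 (tight).
By complementary slackness, y = 0 for the non-binding constraint.
Dual feasibility on the basic columns requires 3·y_equipment + 4·y_soil = 26.5, 3·y_equipment + 2·y_soil = 15.5.
Solving: y_equipment = 1.5, y_soil = 5.5.
Shadow price of mulch = 0.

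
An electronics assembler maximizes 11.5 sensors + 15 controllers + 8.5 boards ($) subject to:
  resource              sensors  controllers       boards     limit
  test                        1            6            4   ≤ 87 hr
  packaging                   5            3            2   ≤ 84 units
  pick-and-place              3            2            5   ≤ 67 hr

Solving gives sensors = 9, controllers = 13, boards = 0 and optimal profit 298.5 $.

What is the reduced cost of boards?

-1.5

Binding: test and packaging. Non-binding: pick-and-place (14 unused).
By complementary slackness, y = 0 for the non-binding constraint.
Dual feasibility on the basic columns requires 1·y_test + 5·y_packaging = 11.5, 6·y_test + 3·y_packaging = 15.
This yields shadow prices y_test = 1.5, y_packaging = 2.
Reduced cost of boards: c₃ − yᵀa₃ = 8.5 − (1.5·4 + 2·2) = 8.5 − 10 = -1.5.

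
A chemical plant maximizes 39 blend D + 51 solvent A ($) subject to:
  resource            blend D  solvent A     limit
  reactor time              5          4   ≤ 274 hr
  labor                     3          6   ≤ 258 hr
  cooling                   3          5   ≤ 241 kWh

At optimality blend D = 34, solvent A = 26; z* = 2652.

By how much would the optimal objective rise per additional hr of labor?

At the optimum: reactor time uses 274 of 274 (binding); labor uses 258 of 258 (binding); cooling uses 232 of 241 (slack = 9).
Slack constraints have shadow price 0 (complementary slackness).
The binding rows give the dual system: 5·y_reactor time + 3·y_labor = 39 and 4·y_reactor time + 6·y_labor = 51.
Solving: y_reactor time = 4.5, y_labor = 5.5.
Shadow price of labor = 5.5.

5.5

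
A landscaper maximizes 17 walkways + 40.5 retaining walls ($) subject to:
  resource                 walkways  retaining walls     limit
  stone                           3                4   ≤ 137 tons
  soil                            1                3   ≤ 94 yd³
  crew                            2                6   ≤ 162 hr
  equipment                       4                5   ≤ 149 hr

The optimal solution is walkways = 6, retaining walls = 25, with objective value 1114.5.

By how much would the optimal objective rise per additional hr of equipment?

At the optimum: stone uses 118 of 137 (slack = 19); soil uses 81 of 94 (slack = 13); crew uses 162 of 162 (binding); equipment uses 149 of 149 (binding).
By complementary slackness, y = 0 for the non-binding constraints.
The binding rows give the dual system: 2·y_crew + 4·y_equipment = 17 and 6·y_crew + 5·y_equipment = 40.5.
Solving: y_crew = 5.5, y_equipment = 1.5.
Shadow price of equipment = 1.5.

1.5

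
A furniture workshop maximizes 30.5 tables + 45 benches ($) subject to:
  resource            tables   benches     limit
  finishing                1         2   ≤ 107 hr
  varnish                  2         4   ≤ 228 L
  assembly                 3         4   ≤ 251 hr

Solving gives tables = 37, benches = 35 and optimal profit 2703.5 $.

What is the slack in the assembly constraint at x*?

assembly used = 3·37 + 4·35 = 251; slack = 251 − 251 = 0.

0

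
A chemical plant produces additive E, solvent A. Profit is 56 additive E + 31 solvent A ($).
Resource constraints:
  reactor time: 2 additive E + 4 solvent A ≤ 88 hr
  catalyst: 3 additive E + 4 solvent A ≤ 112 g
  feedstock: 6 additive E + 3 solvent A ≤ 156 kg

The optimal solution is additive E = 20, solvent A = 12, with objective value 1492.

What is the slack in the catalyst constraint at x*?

4

catalyst used = 3·20 + 4·12 = 108; slack = 112 − 108 = 4.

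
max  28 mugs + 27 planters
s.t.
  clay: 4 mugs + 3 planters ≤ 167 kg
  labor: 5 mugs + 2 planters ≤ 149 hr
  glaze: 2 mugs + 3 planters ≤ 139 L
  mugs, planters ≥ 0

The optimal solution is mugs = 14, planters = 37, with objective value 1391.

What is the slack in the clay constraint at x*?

clay used = 4·14 + 3·37 = 167; slack = 167 − 167 = 0.

0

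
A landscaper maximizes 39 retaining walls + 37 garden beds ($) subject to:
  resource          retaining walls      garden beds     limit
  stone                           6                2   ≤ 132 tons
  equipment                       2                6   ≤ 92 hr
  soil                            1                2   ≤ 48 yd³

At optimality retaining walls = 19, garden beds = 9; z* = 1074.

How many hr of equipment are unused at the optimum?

0

equipment used = 2·19 + 6·9 = 92; slack = 92 − 92 = 0.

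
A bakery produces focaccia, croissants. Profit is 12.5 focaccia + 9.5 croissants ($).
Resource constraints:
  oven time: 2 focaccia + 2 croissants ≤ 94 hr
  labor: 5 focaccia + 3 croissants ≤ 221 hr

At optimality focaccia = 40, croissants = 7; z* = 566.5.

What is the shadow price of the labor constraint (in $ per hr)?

1.5

Both oven time and labor are binding at x*.
The binding rows give the dual system: 2·y_oven time + 5·y_labor = 12.5 and 2·y_oven time + 3·y_labor = 9.5.
This yields shadow prices y_oven time = 2.5, y_labor = 1.5.
Shadow price of labor = 1.5.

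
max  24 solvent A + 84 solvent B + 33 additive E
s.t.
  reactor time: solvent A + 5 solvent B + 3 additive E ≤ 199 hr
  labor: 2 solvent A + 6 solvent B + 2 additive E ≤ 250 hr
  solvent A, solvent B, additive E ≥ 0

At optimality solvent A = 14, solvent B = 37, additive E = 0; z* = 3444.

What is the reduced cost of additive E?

-3

Both reactor time and labor are binding at x*.
Dual feasibility on the basic columns requires 1·y_reactor time + 2·y_labor = 24, 5·y_reactor time + 6·y_labor = 84.
This yields shadow prices y_reactor time = 6, y_labor = 9.
Reduced cost of additive E: c₃ − yᵀa₃ = 33 − (6·3 + 9·2) = 33 − 36 = -3.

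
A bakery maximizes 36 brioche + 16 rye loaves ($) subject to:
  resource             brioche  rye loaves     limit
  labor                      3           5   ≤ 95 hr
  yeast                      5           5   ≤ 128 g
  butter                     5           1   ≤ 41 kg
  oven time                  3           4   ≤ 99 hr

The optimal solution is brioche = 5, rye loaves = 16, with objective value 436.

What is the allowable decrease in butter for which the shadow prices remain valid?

22

Binding constraints: labor, butter. The basis is B = [[3,5],[5,1]] with det -22.
Per unit decrease in butter, x* moves by d = (-0.2273, 0.1364).
The basis stays optimal until brioche reaches 0; allowable decrease = 22 kg.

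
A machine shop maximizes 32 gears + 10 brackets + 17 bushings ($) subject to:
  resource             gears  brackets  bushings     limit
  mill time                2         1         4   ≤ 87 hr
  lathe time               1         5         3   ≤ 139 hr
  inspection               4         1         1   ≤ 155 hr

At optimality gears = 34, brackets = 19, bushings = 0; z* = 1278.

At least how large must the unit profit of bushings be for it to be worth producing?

22

Check each constraint at x*: mill time 87/87 (tight); lathe time 129/139 (slack 10); inspection 155/155 (tight).
By complementary slackness, y = 0 for the non-binding constraint.
From A_Bᵀ y = c: 2·y_mill time + 4·y_inspection = 32; 1·y_mill time + 1·y_inspection = 10.
Solving: y_mill time = 4, y_inspection = 6.
bushings enters the basis when its profit ≥ yᵀa₃ = 4·4 + 6·1 = 22.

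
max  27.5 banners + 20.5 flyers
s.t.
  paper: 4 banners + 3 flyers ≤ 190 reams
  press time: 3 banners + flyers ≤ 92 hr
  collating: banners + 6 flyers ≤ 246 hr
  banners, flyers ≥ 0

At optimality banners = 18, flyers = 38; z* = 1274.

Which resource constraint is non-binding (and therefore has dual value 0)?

paper: 186/190 (slack 4)
press time: 92/92 (binding)
collating: 246/246 (binding)
By complementary slackness, a constraint with positive slack has shadow price 0 → paper.

paper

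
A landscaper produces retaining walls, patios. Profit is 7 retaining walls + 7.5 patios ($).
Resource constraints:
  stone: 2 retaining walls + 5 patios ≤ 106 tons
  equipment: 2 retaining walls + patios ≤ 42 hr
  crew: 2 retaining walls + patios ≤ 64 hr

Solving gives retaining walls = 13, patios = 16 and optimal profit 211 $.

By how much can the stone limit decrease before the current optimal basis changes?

64

Binding constraints: stone, equipment. The basis is B = [[2,5],[2,1]] with det -8.
Per unit decrease in stone, x* moves by d = (0.125, -0.25).
The basis stays optimal until patios reaches 0; allowable decrease = 64 tons.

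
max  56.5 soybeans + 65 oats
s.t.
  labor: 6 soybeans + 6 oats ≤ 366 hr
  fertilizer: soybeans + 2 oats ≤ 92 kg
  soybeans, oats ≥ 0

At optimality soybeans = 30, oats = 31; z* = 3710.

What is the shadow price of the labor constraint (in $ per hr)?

8

At the optimum: labor uses 366 of 366 (binding); fertilizer uses 92 of 92 (binding).
From A_Bᵀ y = c: 6·y_labor + 1·y_fertilizer = 56.5; 6·y_labor + 2·y_fertilizer = 65.
This yields shadow prices y_labor = 8, y_fertilizer = 8.5.
Shadow price of labor = 8.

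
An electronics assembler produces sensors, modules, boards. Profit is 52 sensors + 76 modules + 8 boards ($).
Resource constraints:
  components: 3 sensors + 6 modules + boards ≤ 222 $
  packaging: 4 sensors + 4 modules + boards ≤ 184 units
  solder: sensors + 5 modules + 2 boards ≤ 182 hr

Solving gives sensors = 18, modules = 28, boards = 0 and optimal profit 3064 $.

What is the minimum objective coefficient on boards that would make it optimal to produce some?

At the optimum: components uses 222 of 222 (binding); packaging uses 184 of 184 (binding); solder uses 158 of 182 (slack = 24).
Slack constraints have shadow price 0 (complementary slackness).
From A_Bᵀ y = c: 3·y_components + 4·y_packaging = 52; 6·y_components + 4·y_packaging = 76.
Solving: y_components = 8, y_packaging = 7.
boards enters the basis when its profit ≥ yᵀa₃ = 8·1 + 7·1 = 15.

15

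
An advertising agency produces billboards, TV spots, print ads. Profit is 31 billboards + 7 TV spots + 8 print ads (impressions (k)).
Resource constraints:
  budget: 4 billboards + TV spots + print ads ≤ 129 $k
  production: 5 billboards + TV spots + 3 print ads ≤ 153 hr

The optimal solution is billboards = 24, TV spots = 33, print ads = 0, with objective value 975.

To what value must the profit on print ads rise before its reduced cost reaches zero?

13

Check each constraint at x*: budget 129/129 (tight); production 153/153 (tight).
From A_Bᵀ y = c: 4·y_budget + 5·y_production = 31; 1·y_budget + 1·y_production = 7.
→ y_budget = 4 and y_production = 3.
print ads enters the basis when its profit ≥ yᵀa₃ = 4·1 + 3·3 = 13.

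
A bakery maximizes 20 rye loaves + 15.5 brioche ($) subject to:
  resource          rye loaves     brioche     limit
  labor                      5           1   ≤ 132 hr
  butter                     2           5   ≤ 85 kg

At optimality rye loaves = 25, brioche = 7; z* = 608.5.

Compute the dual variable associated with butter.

2.5

Both labor and butter are binding at x*.
From A_Bᵀ y = c: 5·y_labor + 2·y_butter = 20; 1·y_labor + 5·y_butter = 15.5.
This yields shadow prices y_labor = 3, y_butter = 2.5.
Shadow price of butter = 2.5.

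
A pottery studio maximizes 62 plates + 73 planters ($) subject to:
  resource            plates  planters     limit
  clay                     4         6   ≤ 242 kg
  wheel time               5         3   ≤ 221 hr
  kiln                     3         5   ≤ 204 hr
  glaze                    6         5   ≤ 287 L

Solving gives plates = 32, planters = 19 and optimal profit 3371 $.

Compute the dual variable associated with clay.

Binding: clay and glaze. Non-binding: wheel time (4 unused), kiln (13 unused).
Since wheel time, kiln are not tight, their duals are 0.
The binding rows give the dual system: 4·y_clay + 6·y_glaze = 62 and 6·y_clay + 5·y_glaze = 73.
→ y_clay = 8 and y_glaze = 5.
Shadow price of clay = 8.

8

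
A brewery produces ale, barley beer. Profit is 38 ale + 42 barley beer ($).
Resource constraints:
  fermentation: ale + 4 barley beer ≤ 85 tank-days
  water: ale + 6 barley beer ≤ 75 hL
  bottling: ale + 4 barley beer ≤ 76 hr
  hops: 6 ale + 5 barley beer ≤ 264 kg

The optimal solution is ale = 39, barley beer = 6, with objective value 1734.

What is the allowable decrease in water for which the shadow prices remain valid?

Binding constraints: water, hops. The basis is B = [[1,6],[6,5]] with det -31.
Per unit decrease in water, x* moves by d = (0.1613, -0.1935).
The basis stays optimal until barley beer reaches 0; allowable decrease = 31 hL.

31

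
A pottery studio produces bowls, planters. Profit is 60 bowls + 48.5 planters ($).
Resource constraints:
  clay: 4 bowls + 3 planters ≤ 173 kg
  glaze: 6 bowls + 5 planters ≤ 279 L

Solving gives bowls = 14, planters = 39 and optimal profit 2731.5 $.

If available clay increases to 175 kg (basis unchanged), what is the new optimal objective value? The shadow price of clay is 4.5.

Δb = 2, so new z* = 2731.5 + (4.5)·(2) = 2731.5 + 9 = 2740.5.

2740.5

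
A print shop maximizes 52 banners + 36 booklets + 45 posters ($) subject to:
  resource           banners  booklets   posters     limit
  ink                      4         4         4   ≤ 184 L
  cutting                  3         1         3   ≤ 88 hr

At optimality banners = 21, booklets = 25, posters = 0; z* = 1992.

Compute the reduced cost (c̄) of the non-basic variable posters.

Check each constraint at x*: ink 184/184 (tight); cutting 88/88 (tight).
The binding rows give the dual system: 4·y_ink + 3·y_cutting = 52 and 4·y_ink + 1·y_cutting = 36.
→ y_ink = 7 and y_cutting = 8.
Reduced cost of posters: c₃ − yᵀa₃ = 45 − (7·4 + 8·3) = 45 − 52 = -7.

-7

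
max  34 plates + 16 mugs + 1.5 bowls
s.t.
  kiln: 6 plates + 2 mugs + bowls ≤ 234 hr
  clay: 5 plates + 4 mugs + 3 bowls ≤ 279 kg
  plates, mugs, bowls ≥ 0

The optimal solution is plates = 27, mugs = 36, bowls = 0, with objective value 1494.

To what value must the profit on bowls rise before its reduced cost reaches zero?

10

At the optimum: kiln uses 234 of 234 (binding); clay uses 279 of 279 (binding).
Dual feasibility on the basic columns requires 6·y_kiln + 5·y_clay = 34, 2·y_kiln + 4·y_clay = 16.
→ y_kiln = 4 and y_clay = 2.
bowls enters the basis when its profit ≥ yᵀa₃ = 4·1 + 2·3 = 10.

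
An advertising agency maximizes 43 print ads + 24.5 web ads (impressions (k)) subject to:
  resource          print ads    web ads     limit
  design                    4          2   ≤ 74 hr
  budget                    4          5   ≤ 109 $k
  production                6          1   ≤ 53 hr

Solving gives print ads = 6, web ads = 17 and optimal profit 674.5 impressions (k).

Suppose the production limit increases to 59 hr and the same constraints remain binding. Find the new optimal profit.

At the optimum: design uses 58 of 74 (slack = 16); budget uses 109 of 109 (binding); production uses 53 of 53 (binding).
Since design is not tight, its dual is 0.
From A_Bᵀ y = c: 4·y_budget + 6·y_production = 43; 5·y_budget + 1·y_production = 24.5.
Solving: y_budget = 4, y_production = 4.5.
Δz = y_production·Δb = 4.5 × (6) = 27, so new z* = 674.5 + 27 = 701.5.

701.5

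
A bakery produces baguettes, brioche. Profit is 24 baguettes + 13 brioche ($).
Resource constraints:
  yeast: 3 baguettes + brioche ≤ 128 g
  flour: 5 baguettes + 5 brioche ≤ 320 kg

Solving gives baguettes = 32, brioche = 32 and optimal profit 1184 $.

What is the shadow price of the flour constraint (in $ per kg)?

Both yeast and flour are binding at x*.
The binding rows give the dual system: 3·y_yeast + 5·y_flour = 24 and 1·y_yeast + 5·y_flour = 13.
Solving: y_yeast = 5.5, y_flour = 1.5.
Shadow price of flour = 1.5.

1.5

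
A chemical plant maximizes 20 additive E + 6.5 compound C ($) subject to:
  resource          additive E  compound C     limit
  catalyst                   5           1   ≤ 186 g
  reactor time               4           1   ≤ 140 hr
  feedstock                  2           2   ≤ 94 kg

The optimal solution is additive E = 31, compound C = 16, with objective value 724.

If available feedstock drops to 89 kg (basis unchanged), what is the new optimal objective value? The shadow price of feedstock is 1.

719

Δb = -5, so new z* = 724 + (1)·(-5) = 724 − 5 = 719.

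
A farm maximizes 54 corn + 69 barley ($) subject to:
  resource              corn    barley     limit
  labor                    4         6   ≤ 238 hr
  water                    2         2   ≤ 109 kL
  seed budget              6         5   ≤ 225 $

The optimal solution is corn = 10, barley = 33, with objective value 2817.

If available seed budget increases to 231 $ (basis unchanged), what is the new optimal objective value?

2835

Binding: labor and seed budget. Non-binding: water (23 unused).
Since water is not tight, its dual is 0.
From A_Bᵀ y = c: 4·y_labor + 6·y_seed budget = 54; 6·y_labor + 5·y_seed budget = 69.
Solving: y_labor = 9, y_seed budget = 3.
Δz = y_seed budget·Δb = 3 × (6) = 18, so new z* = 2817 + 18 = 2835.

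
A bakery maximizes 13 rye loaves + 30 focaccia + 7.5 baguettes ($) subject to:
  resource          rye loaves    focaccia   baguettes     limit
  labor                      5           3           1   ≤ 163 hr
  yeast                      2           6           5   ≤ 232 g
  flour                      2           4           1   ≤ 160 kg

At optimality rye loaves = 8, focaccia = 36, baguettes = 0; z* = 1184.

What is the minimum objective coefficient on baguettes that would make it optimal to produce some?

14.5

At the optimum: labor uses 148 of 163 (slack = 15); yeast uses 232 of 232 (binding); flour uses 160 of 160 (binding).
Since labor is not tight, its dual is 0.
Dual feasibility on the basic columns requires 2·y_yeast + 2·y_flour = 13, 6·y_yeast + 4·y_flour = 30.
Solving: y_yeast = 2, y_flour = 4.5.
baguettes enters the basis when its profit ≥ yᵀa₃ = 2·5 + 4.5·1 = 14.5.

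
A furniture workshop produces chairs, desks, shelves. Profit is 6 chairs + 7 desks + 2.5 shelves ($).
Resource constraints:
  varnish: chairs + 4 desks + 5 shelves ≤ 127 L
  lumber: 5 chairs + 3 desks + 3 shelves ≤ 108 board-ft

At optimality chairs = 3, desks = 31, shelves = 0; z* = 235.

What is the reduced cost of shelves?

At the optimum: varnish uses 127 of 127 (binding); lumber uses 108 of 108 (binding).
From A_Bᵀ y = c: 1·y_varnish + 5·y_lumber = 6; 4·y_varnish + 3·y_lumber = 7.
Solving: y_varnish = 1, y_lumber = 1.
Reduced cost of shelves: c₃ − yᵀa₃ = 2.5 − (1·5 + 1·3) = 2.5 − 8 = -5.5.

-5.5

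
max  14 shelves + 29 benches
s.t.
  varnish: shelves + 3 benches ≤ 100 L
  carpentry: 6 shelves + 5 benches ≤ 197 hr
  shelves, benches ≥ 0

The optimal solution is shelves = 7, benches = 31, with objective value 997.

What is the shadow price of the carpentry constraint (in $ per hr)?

At the optimum: varnish uses 100 of 100 (binding); carpentry uses 197 of 197 (binding).
Dual feasibility on the basic columns requires 1·y_varnish + 6·y_carpentry = 14, 3·y_varnish + 5·y_carpentry = 29.
Solving: y_varnish = 8, y_carpentry = 1.
Shadow price of carpentry = 1.

1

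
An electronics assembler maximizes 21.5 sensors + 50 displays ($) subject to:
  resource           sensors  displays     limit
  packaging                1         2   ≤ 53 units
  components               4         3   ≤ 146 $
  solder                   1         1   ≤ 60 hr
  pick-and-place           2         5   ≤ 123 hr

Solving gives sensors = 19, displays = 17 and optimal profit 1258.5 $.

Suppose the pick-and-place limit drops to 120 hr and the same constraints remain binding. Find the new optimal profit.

Check each constraint at x*: packaging 53/53 (tight); components 127/146 (slack 19); solder 36/60 (slack 24); pick-and-place 123/123 (tight).
Since components, solder are not tight, their duals are 0.
The binding rows give the dual system: 1·y_packaging + 2·y_pick-and-place = 21.5 and 2·y_packaging + 5·y_pick-and-place = 50.
This yields shadow prices y_packaging = 7.5, y_pick-and-place = 7.
Δz = y_pick-and-place·Δb = 7 × (-3) = -21, so new z* = 1258.5 − 21 = 1237.5.

1237.5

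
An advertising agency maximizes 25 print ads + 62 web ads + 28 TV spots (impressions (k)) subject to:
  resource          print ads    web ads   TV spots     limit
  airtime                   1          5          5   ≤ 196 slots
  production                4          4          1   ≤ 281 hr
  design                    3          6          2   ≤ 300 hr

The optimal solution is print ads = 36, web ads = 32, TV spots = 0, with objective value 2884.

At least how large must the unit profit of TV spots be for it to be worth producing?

At the optimum: airtime uses 196 of 196 (binding); production uses 272 of 281 (slack = 9); design uses 300 of 300 (binding).
By complementary slackness, y = 0 for the non-binding constraint.
The binding rows give the dual system: 1·y_airtime + 3·y_design = 25 and 5·y_airtime + 6·y_design = 62.
→ y_airtime = 4 and y_design = 7.
TV spots enters the basis when its profit ≥ yᵀa₃ = 4·5 + 7·2 = 34.

34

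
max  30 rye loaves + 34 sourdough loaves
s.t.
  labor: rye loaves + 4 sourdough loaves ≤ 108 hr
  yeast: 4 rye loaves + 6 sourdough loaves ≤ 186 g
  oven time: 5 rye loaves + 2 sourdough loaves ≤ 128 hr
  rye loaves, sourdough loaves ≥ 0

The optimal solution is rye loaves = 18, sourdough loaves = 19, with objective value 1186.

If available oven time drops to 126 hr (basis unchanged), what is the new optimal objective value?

Check each constraint at x*: labor 94/108 (slack 14); yeast 186/186 (tight); oven time 128/128 (tight).
By complementary slackness, y = 0 for the non-binding constraint.
Dual feasibility on the basic columns requires 4·y_yeast + 5·y_oven time = 30, 6·y_yeast + 2·y_oven time = 34.
→ y_yeast = 5 and y_oven time = 2.
Δz = y_oven time·Δb = 2 × (-2) = -4, so new z* = 1186 − 4 = 1182.

1182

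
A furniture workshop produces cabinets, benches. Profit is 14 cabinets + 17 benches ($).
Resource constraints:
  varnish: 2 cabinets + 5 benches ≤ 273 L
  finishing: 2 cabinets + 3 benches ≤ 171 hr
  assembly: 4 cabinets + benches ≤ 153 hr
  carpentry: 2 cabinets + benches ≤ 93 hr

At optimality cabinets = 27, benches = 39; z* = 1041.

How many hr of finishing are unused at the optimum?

finishing used = 2·27 + 3·39 = 171; slack = 171 − 171 = 0.

0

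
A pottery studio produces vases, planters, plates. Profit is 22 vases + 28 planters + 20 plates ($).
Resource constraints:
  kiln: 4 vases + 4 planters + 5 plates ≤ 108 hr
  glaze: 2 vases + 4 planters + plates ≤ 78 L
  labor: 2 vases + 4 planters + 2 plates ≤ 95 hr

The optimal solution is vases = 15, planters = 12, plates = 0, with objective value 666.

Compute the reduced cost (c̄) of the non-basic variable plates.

Check each constraint at x*: kiln 108/108 (tight); glaze 78/78 (tight); labor 78/95 (slack 17).
Slack constraints have shadow price 0 (complementary slackness).
Dual feasibility on the basic columns requires 4·y_kiln + 2·y_glaze = 22, 4·y_kiln + 4·y_glaze = 28.
→ y_kiln = 4 and y_glaze = 3.
Reduced cost of plates: c₃ − yᵀa₃ = 20 − (4·5 + 3·1) = 20 − 23 = -3.

-3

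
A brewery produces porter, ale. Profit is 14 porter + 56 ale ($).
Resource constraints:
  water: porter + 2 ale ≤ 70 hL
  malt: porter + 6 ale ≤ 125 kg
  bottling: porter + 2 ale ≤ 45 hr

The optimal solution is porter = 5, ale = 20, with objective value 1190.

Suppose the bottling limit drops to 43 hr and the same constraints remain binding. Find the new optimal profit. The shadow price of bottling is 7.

1176

Δb = -2, so new z* = 1190 + (7)·(-2) = 1190 − 14 = 1176.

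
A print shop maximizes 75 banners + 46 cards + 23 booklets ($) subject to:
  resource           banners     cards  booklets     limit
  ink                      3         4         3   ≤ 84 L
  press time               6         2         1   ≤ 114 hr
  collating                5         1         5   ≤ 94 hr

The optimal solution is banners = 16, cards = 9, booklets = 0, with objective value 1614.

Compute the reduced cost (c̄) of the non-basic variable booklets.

-7

Check each constraint at x*: ink 84/84 (tight); press time 114/114 (tight); collating 89/94 (slack 5).
Slack constraints have shadow price 0 (complementary slackness).
Dual feasibility on the basic columns requires 3·y_ink + 6·y_press time = 75, 4·y_ink + 2·y_press time = 46.
This yields shadow prices y_ink = 7, y_press time = 9.
Reduced cost of booklets: c₃ − yᵀa₃ = 23 − (7·3 + 9·1) = 23 − 30 = -7.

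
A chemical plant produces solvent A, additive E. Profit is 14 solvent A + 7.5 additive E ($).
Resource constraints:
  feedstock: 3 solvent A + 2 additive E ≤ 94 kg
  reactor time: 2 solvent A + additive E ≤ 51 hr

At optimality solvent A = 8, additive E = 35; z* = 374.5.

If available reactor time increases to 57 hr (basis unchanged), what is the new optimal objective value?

407.5

Check each constraint at x*: feedstock 94/94 (tight); reactor time 51/51 (tight).
From A_Bᵀ y = c: 3·y_feedstock + 2·y_reactor time = 14; 2·y_feedstock + 1·y_reactor time = 7.5.
This yields shadow prices y_feedstock = 1, y_reactor time = 5.5.
Δz = y_reactor time·Δb = 5.5 × (6) = 33, so new z* = 374.5 + 33 = 407.5.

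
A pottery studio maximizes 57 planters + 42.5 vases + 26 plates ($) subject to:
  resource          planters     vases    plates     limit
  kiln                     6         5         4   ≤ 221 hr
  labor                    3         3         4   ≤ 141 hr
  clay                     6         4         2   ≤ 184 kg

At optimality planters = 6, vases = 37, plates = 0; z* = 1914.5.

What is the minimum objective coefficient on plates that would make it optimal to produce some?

At the optimum: kiln uses 221 of 221 (binding); labor uses 129 of 141 (slack = 12); clay uses 184 of 184 (binding).
Slack constraints have shadow price 0 (complementary slackness).
The binding rows give the dual system: 6·y_kiln + 6·y_clay = 57 and 5·y_kiln + 4·y_clay = 42.5.
→ y_kiln = 4.5 and y_clay = 5.
plates enters the basis when its profit ≥ yᵀa₃ = 4.5·4 + 5·2 = 28.

28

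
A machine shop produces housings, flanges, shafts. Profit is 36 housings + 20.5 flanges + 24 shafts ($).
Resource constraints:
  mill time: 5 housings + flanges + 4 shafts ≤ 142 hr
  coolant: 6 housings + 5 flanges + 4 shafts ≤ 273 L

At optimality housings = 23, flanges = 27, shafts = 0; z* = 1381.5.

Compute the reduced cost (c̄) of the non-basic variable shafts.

-2

Both mill time and coolant are binding at x*.
From A_Bᵀ y = c: 5·y_mill time + 6·y_coolant = 36; 1·y_mill time + 5·y_coolant = 20.5.
This yields shadow prices y_mill time = 3, y_coolant = 3.5.
Reduced cost of shafts: c₃ − yᵀa₃ = 24 − (3·4 + 3.5·4) = 24 − 26 = -2.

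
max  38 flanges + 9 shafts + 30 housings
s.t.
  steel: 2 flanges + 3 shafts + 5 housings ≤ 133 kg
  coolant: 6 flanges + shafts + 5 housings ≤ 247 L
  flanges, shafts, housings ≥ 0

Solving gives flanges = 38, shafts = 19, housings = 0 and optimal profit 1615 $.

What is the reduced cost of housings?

Check each constraint at x*: steel 133/133 (tight); coolant 247/247 (tight).
Dual feasibility on the basic columns requires 2·y_steel + 6·y_coolant = 38, 3·y_steel + 1·y_coolant = 9.
Solving: y_steel = 1, y_coolant = 6.
Reduced cost of housings: c₃ − yᵀa₃ = 30 − (1·5 + 6·5) = 30 − 35 = -5.

-5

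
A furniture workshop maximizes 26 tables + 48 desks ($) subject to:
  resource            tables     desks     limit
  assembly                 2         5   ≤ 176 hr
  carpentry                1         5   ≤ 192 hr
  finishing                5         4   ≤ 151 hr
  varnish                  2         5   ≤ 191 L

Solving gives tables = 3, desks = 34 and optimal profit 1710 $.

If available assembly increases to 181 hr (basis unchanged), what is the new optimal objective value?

Check each constraint at x*: assembly 176/176 (tight); carpentry 173/192 (slack 19); finishing 151/151 (tight); varnish 176/191 (slack 15).
Since carpentry, varnish are not tight, their duals are 0.
Dual feasibility on the basic columns requires 2·y_assembly + 5·y_finishing = 26, 5·y_assembly + 4·y_finishing = 48.
Solving: y_assembly = 8, y_finishing = 2.
Δz = y_assembly·Δb = 8 × (5) = 40, so new z* = 1710 + 40 = 1750.

1750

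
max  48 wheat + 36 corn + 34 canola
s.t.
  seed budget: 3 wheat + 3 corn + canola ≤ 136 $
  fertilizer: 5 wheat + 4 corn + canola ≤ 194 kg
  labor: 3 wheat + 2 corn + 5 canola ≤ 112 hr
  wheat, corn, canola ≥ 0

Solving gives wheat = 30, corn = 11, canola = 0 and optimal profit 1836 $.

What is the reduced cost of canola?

At the optimum: seed budget uses 123 of 136 (slack = 13); fertilizer uses 194 of 194 (binding); labor uses 112 of 112 (binding).
Since seed budget is not tight, its dual is 0.
From A_Bᵀ y = c: 5·y_fertilizer + 3·y_labor = 48; 4·y_fertilizer + 2·y_labor = 36.
→ y_fertilizer = 6 and y_labor = 6.
Reduced cost of canola: c₃ − yᵀa₃ = 34 − (6·1 + 6·5) = 34 − 36 = -2.

-2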